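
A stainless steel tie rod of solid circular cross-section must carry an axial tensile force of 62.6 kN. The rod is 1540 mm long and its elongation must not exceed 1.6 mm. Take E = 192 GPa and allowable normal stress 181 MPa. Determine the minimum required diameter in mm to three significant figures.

Required area A ≥ P/σ_allow = 62600/181 = 345.9 mm².
For a solid circular section, d ≥ √(4A/π) = 20.98 mm.
Elongation limit: A ≥ PL/(Eδ_allow) = 62600·1540/(192000·1.6) = 313.8 mm² ⇒ d ≥ 19.99 mm.
The stress limit governs.

21.0 mm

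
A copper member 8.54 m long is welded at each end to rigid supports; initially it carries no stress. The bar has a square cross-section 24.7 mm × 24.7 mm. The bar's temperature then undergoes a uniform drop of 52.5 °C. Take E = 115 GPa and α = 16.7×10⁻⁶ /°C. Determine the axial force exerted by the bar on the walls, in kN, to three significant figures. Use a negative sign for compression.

61.5 kN

Free thermal expansion αLΔT = 16.7e-6 · 8540 · -52.5 = -7.487 mm.
The walls impose strain ε = −(-7.487)/8540 = 8.7675e-04; σ = Eε = 115000 · 8.7675e-04 = 100.8 MPa.
Wall reaction R = σ·A = 100.8·610.1 = 61510 N = 61.51 kN.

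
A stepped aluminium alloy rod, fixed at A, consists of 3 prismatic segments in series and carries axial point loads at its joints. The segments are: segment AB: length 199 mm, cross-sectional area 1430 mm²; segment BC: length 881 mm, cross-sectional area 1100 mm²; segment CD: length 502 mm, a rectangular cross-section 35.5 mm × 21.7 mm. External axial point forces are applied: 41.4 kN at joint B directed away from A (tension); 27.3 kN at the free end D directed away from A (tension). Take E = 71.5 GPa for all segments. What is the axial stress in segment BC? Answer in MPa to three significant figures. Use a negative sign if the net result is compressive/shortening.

Internal axial forces (sectioning from the free end, tension +): N_CD = 27.3 kN, N_BC = 27.3 kN, N_AB = 68.7 kN.
σ_BC = N_BC/A_BC = 27300/1100 = 24.82 MPa.

24.8 MPa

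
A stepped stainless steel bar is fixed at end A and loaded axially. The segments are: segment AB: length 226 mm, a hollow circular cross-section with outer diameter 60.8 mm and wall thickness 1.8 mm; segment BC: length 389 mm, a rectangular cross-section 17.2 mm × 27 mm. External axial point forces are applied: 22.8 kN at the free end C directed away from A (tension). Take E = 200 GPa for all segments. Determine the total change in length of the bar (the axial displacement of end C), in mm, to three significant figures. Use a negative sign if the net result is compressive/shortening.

0.173 mm

Internal axial forces (sectioning from the free end, tension +): N_BC = 22.8 kN, N_AB = 22.8 kN.
A_AB = 333.6 mm².
A_BC = 464.4 mm².
δ_AB = 22800·226/(333.6·200000) = 0.07722 mm
δ_BC = 22800·389/(464.4·200000) = 0.09549 mm
δ = Σδ_i = 0.1727 mm.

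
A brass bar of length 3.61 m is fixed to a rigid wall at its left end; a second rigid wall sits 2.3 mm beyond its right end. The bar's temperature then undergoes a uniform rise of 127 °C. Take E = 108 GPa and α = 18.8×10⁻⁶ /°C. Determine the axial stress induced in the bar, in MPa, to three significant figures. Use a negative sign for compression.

Free thermal expansion αLΔT = 18.8e-6 · 3610 · 127 = 8.619 mm.
The walls engage after the gap closes; constrained expansion = 8.619 − 2.3 = 6.319 mm.
The walls impose strain ε = −(6.319)/3610 = -1.7505e-03; σ = Eε = 108000 · -1.7505e-03 = -189.1 MPa.

-189 MPa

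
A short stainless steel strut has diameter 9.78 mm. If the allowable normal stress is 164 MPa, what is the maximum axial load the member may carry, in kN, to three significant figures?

12.3 kN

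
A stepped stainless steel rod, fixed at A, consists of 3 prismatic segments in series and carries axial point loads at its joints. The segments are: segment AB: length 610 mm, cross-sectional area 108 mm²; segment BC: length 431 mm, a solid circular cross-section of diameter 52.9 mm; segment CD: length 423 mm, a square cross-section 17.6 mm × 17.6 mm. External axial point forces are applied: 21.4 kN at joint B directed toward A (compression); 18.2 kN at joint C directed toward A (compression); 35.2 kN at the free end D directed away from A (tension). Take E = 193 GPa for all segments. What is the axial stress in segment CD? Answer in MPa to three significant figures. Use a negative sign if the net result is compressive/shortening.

114 MPa

Internal axial forces (sectioning from the free end, tension +): N_CD = 35.2 kN, N_BC = 17 kN, N_AB = -4.4 kN.
A_CD = 309.8 mm².
σ_CD = N_CD/A_CD = 35200/309.8 = 113.6 MPa.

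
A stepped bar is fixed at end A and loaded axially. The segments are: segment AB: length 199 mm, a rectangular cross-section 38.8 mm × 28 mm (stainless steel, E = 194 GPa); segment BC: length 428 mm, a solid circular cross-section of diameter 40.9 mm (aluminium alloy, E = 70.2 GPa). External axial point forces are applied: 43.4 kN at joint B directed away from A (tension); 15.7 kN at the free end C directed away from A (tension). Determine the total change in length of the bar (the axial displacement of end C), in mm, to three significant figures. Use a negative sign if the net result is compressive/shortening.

Internal axial forces (sectioning from the free end, tension +): N_BC = 15.7 kN, N_AB = 59.1 kN.
A_AB = 1086 mm².
A_BC = 1314 mm².
δ_AB = 59100·199/(1086·194000) = 0.0558 mm
δ_BC = 15700·428/(1314·70200) = 0.07286 mm
δ = Σδ_i = 0.1287 mm.

0.129 mm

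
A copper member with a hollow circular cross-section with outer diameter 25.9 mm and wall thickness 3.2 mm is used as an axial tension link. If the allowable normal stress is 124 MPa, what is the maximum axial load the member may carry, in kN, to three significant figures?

A = 228.2 mm².
P_max = σ_allow · A = 124 · 228.2 = 28300 N = 28.3 kN.

28.3 kN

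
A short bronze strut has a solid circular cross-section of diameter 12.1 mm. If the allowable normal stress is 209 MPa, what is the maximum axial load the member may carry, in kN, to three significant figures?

A = 115 mm².
P_max = σ_allow · A = 209 · 115 = 24030 N = 24.03 kN.

24.0 kN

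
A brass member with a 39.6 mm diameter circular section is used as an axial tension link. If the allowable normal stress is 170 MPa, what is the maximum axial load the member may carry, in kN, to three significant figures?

209 kN

A = 1232 mm².
P_max = σ_allow · A = 170 · 1232 = 209400 N = 209.4 kN.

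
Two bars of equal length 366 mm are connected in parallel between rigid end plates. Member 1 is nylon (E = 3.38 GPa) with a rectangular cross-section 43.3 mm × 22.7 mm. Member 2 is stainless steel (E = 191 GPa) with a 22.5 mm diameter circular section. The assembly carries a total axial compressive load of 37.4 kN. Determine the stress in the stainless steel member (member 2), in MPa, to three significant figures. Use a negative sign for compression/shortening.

-90.1 MPa

A_1 = 982.9 mm².
A_2 = 397.6 mm².
Equal strain + equilibrium ⇒ each member carries load in proportion to AE: A₁E₁ = 3322000 N, A₂E₂ = 75940000 N, ΣAE = 79270000 N.
σ₂ = P·E₂/ΣAE = -37400·191000/79270000 = -90.12 MPa.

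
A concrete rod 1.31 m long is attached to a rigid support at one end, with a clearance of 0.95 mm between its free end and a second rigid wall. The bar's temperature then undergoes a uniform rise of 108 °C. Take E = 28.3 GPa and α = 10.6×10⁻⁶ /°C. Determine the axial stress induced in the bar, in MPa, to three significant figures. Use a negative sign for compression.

-11.9 MPa

Free thermal expansion αLΔT = 10.6e-6 · 1310 · 108 = 1.5 mm.
The walls engage after the gap closes; constrained expansion = 1.5 − 0.95 = 0.5497 mm.
The walls impose strain ε = −(0.5497)/1310 = -4.1961e-04; σ = Eε = 28300 · -4.1961e-04 = -11.87 MPa.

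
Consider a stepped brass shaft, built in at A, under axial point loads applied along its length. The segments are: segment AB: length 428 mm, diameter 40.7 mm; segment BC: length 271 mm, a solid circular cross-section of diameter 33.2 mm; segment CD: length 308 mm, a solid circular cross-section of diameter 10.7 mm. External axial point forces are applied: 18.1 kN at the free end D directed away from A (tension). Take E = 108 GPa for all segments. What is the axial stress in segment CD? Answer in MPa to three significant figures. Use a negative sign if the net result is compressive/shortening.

201 MPa

Internal axial forces (sectioning from the free end, tension +): N_CD = 18.1 kN, N_BC = 18.1 kN, N_AB = 18.1 kN.
A_CD = 89.92 mm².
σ_CD = N_CD/A_CD = 18100/89.92 = 201.3 MPa.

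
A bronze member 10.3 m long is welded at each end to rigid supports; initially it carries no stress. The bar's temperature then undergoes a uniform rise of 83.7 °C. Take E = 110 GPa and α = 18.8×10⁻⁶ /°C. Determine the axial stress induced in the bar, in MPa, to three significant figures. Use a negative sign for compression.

Free thermal expansion αLΔT = 18.8e-6 · 10300 · 83.7 = 16.21 mm.
The walls impose strain ε = −(16.21)/10300 = -1.5736e-03; σ = Eε = 110000 · -1.5736e-03 = -173.1 MPa.

-173 MPa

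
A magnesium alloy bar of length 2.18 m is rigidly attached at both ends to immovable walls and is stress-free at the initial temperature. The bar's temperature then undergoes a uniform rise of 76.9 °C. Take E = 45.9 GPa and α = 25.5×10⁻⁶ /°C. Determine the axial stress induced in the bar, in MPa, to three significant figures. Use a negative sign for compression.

-90.0 MPa

Free thermal expansion αLΔT = 25.5e-6 · 2180 · 76.9 = 4.275 mm.
The walls impose strain ε = −(4.275)/2180 = -1.9609e-03; σ = Eε = 45900 · -1.9609e-03 = -90.01 MPa.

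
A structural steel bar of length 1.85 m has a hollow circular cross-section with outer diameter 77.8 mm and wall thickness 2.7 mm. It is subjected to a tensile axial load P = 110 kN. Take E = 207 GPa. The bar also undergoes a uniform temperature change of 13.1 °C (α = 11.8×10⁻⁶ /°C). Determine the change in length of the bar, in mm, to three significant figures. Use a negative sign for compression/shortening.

A = 637 mm².
δ_mech = NL/(AE) = 110000·1850/(637·207000) = 1.543 mm.
δ_thermal = αLΔT = 11.8e-6·1850·13.1 = 0.286 mm.
δ = δ_mech + δ_thermal = 1.829 mm.

1.83 mm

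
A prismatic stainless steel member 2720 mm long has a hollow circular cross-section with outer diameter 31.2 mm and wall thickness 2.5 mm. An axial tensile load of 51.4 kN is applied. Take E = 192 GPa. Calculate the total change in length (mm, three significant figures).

3.23 mm

A = 225.4 mm².
δ_mech = NL/(AE) = 51400·2720/(225.4·192000) = 3.23 mm.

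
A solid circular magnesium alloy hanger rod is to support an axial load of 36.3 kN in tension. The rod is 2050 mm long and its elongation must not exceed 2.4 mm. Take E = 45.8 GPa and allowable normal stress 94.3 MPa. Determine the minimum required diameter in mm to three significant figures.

Required area A ≥ P/σ_allow = 36300/94.3 = 384.9 mm².
For a solid circular section, d ≥ √(4A/π) = 22.14 mm.
Elongation limit: A ≥ PL/(Eδ_allow) = 36300·2050/(45800·2.4) = 677 mm² ⇒ d ≥ 29.36 mm.
The elongation limit governs.

29.4 mm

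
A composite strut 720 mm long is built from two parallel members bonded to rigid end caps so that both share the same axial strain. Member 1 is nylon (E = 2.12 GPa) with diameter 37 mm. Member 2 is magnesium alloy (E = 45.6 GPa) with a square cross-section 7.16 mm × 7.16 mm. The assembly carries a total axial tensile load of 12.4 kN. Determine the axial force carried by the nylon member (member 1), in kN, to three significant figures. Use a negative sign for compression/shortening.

6.12 kN

A_1 = 1075 mm².
A_2 = 51.27 mm².
Equal strain + equilibrium ⇒ each member carries load in proportion to AE: A₁E₁ = 2279000 N, A₂E₂ = 2338000 N, ΣAE = 4617000 N.
F₁ = P·A₁E₁/ΣAE = 12400·2279000/4617000 = 6122 N.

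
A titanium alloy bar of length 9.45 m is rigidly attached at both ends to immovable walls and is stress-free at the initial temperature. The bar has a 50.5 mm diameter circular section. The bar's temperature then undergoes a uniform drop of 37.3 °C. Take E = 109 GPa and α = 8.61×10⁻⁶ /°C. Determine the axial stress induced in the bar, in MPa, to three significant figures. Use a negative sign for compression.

35.0 MPa

Free thermal expansion αLΔT = 8.61e-6 · 9450 · -37.3 = -3.035 mm.
The walls impose strain ε = −(-3.035)/9450 = 3.2115e-04; σ = Eε = 109000 · 3.2115e-04 = 35.01 MPa.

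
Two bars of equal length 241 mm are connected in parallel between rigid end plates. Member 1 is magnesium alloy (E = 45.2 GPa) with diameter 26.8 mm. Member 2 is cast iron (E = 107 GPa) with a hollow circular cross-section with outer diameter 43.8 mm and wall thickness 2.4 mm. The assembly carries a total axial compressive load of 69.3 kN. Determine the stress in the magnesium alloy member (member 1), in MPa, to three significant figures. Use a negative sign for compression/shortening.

A_1 = 564.1 mm².
A_2 = 312.1 mm².
Equal strain + equilibrium ⇒ each member carries load in proportion to AE: A₁E₁ = 25500000 N, A₂E₂ = 33400000 N, ΣAE = 58900000 N.
σ₁ = P·E₁/ΣAE = -69300·45200/58900000 = -53.18 MPa.

-53.2 MPa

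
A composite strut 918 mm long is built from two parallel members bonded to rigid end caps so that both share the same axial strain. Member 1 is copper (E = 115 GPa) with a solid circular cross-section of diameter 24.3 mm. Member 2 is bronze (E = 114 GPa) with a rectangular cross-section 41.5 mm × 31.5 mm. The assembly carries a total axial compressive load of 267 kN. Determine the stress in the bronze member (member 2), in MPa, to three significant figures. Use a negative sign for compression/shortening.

-150 MPa

A_1 = 463.8 mm².
A_2 = 1307 mm².
Equal strain + equilibrium ⇒ each member carries load in proportion to AE: A₁E₁ = 53330000 N, A₂E₂ = 149000000 N, ΣAE = 202400000 N.
σ₂ = P·E₂/ΣAE = -267000·114000/202400000 = -150.4 MPa.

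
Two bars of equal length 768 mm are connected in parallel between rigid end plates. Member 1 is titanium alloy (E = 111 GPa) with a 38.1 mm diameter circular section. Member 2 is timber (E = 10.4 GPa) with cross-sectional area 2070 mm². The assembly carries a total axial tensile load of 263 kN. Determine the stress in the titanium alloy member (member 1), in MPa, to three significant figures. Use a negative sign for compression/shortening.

197 MPa

A_1 = 1140 mm².
Equal strain + equilibrium ⇒ each member carries load in proportion to AE: A₁E₁ = 126600000 N, A₂E₂ = 21530000 N, ΣAE = 148100000 N.
σ₁ = P·E₁/ΣAE = 263000·111000/148100000 = 197.1 MPa.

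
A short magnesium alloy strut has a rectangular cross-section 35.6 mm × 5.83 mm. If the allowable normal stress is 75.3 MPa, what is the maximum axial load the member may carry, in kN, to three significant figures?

15.6 kN

A = 207.5 mm².
P_max = σ_allow · A = 75.3 · 207.5 = 15630 N = 15.63 kN.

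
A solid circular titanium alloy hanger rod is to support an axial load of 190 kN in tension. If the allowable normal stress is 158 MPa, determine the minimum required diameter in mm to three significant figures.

39.1 mm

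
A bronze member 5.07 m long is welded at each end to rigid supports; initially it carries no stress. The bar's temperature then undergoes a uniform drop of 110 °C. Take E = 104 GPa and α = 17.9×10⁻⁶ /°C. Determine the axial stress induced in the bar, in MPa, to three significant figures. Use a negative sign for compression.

205 MPa

Free thermal expansion αLΔT = 17.9e-6 · 5070 · -110 = -9.983 mm.
The walls impose strain ε = −(-9.983)/5070 = 1.9690e-03; σ = Eε = 104000 · 1.9690e-03 = 204.8 MPa.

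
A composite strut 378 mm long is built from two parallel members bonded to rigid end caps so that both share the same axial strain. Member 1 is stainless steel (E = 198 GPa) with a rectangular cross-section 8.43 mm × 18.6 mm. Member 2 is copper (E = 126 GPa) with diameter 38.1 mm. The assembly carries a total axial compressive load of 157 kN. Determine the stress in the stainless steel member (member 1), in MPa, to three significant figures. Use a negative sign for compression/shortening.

A_1 = 156.8 mm².
A_2 = 1140 mm².
Equal strain + equilibrium ⇒ each member carries load in proportion to AE: A₁E₁ = 31050000 N, A₂E₂ = 143700000 N, ΣAE = 174700000 N.
σ₁ = P·E₁/ΣAE = -157000·198000/174700000 = -177.9 MPa.

-178 MPa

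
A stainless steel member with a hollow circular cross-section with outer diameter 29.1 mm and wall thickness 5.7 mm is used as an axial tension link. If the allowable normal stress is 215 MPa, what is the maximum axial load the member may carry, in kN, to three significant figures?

90.1 kN

A = 419 mm².
P_max = σ_allow · A = 215 · 419 = 90090 N = 90.09 kN.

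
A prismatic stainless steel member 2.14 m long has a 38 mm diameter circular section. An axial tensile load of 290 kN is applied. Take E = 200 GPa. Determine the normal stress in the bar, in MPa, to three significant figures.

256 MPa

A = 1134 mm².
σ = N/A = 290000/1134 = 255.7 MPa.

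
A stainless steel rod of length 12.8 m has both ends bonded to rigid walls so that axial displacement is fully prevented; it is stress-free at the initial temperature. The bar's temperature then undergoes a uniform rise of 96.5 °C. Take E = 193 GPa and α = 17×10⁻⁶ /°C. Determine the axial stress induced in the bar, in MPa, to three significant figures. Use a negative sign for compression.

Free thermal expansion αLΔT = 17e-6 · 12800 · 96.5 = 21 mm.
The walls impose strain ε = −(21)/12800 = -1.6405e-03; σ = Eε = 193000 · -1.6405e-03 = -316.6 MPa.

-317 MPa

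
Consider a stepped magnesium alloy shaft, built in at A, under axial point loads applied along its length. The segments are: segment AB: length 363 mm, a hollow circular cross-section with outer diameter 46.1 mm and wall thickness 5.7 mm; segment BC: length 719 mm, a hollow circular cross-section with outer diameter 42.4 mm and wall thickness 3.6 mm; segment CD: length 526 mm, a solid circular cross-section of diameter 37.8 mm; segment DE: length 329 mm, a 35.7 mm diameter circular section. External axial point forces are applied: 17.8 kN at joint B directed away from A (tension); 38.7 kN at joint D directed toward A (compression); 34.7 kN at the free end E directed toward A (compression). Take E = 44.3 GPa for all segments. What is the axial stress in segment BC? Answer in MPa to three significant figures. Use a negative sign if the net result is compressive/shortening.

Internal axial forces (sectioning from the free end, tension +): N_DE = -34.7 kN, N_CD = -73.4 kN, N_BC = -73.4 kN, N_AB = -55.6 kN.
A_BC = 438.8 mm².
σ_BC = N_BC/A_BC = -73400/438.8 = -167.3 MPa.

-167 MPa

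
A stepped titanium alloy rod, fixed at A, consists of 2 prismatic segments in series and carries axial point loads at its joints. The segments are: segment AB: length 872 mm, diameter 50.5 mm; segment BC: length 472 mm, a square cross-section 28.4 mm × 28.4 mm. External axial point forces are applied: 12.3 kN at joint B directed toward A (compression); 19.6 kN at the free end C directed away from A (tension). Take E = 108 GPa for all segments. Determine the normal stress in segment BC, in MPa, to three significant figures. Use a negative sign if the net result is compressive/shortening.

Internal axial forces (sectioning from the free end, tension +): N_BC = 19.6 kN, N_AB = 7.3 kN.
A_BC = 806.6 mm².
σ_BC = N_BC/A_BC = 19600/806.6 = 24.3 MPa.

24.3 MPa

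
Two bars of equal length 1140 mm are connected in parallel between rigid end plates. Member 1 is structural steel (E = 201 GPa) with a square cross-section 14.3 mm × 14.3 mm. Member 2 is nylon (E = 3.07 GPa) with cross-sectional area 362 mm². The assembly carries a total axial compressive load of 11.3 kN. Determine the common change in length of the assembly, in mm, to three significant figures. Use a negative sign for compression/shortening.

A_1 = 204.5 mm².
Equal strain + equilibrium ⇒ each member carries load in proportion to AE: A₁E₁ = 41100000 N, A₂E₂ = 1111000 N, ΣAE = 42210000 N.
δ = PL/ΣAE = -11300·1140/42210000 = -0.3052 mm.

-0.305 mm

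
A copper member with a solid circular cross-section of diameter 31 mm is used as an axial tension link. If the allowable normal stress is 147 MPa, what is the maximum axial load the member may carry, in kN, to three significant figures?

111 kN

A = 754.8 mm².
P_max = σ_allow · A = 147 · 754.8 = 111000 N = 111 kN.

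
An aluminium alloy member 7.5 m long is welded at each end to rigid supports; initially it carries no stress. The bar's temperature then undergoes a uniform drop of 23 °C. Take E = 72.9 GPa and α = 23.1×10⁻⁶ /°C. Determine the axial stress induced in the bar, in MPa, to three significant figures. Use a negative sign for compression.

Free thermal expansion αLΔT = 23.1e-6 · 7500 · -23 = -3.985 mm.
The walls impose strain ε = −(-3.985)/7500 = 5.3130e-04; σ = Eε = 72900 · 5.3130e-04 = 38.73 MPa.

38.7 MPa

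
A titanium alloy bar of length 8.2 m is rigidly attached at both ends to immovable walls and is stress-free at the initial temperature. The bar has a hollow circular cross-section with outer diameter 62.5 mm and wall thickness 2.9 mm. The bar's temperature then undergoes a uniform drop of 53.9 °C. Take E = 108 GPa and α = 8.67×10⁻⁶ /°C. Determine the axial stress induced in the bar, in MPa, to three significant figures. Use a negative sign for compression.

50.5 MPa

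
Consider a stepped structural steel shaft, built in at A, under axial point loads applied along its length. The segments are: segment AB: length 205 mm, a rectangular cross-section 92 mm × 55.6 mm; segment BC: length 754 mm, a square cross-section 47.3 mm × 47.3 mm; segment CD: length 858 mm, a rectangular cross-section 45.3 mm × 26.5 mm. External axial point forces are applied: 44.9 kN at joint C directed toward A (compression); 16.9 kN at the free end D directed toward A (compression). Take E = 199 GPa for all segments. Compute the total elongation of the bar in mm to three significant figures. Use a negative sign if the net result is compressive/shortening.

Internal axial forces (sectioning from the free end, tension +): N_CD = -16.9 kN, N_BC = -61.8 kN, N_AB = -61.8 kN.
A_AB = 5115 mm².
A_BC = 2237 mm².
A_CD = 1200 mm².
δ_AB = -61800·205/(5115·199000) = -0.01245 mm
δ_BC = -61800·754/(2237·199000) = -0.1047 mm
δ_CD = -16900·858/(1200·199000) = -0.0607 mm
δ = Σδ_i = -0.1778 mm.

-0.178 mm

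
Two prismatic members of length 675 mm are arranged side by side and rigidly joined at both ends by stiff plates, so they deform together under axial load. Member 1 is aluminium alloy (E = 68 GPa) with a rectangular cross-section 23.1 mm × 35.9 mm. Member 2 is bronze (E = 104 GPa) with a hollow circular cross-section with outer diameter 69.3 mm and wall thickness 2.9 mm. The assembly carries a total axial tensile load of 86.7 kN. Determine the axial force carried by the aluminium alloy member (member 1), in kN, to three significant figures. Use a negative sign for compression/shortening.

41.0 kN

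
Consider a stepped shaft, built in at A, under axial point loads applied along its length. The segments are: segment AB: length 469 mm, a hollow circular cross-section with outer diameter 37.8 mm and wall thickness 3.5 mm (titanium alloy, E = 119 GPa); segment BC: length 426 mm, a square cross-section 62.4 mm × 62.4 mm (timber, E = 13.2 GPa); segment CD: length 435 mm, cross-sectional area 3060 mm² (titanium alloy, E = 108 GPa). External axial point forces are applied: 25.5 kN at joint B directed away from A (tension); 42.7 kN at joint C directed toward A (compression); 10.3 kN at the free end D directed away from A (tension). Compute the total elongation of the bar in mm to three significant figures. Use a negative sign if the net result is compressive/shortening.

Internal axial forces (sectioning from the free end, tension +): N_CD = 10.3 kN, N_BC = -32.4 kN, N_AB = -6.9 kN.
A_AB = 377.1 mm².
A_BC = 3894 mm².
δ_AB = -6900·469/(377.1·119000) = -0.0721 mm
δ_BC = -32400·426/(3894·13200) = -0.2685 mm
δ_CD = 10300·435/(3060·108000) = 0.01356 mm
δ = Σδ_i = -0.3271 mm.

-0.327 mm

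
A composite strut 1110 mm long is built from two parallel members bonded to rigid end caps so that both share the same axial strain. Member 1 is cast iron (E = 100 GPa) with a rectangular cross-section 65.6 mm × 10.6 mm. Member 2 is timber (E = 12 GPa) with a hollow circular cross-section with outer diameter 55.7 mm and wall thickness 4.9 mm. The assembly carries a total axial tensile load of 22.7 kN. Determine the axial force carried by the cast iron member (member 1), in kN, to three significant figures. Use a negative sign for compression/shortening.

A_1 = 695.4 mm².
A_2 = 782 mm².
Equal strain + equilibrium ⇒ each member carries load in proportion to AE: A₁E₁ = 69540000 N, A₂E₂ = 9384000 N, ΣAE = 78920000 N.
F₁ = P·A₁E₁/ΣAE = 22700·69540000/78920000 = 20000 N.

20.0 kN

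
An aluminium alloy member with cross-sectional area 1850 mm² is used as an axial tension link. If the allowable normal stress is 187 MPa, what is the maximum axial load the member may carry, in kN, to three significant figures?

P_max = σ_allow · A = 187 · 1850 = 346000 N = 345.9 kN.

346 kN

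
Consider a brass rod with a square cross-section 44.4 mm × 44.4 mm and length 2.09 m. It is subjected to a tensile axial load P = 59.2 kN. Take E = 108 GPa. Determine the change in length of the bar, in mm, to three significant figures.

A = 1971 mm².
δ_mech = NL/(AE) = 59200·2090/(1971·108000) = 0.5811 mm.

0.581 mm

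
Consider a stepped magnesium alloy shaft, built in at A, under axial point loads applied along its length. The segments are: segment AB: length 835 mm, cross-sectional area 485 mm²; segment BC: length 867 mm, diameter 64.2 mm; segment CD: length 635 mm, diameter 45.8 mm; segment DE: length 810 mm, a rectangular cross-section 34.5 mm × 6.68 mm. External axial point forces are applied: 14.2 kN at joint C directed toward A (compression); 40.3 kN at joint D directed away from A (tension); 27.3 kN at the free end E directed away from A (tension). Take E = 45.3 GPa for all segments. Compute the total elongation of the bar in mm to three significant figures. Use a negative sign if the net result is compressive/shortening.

Internal axial forces (sectioning from the free end, tension +): N_DE = 27.3 kN, N_CD = 67.6 kN, N_BC = 53.4 kN, N_AB = 53.4 kN.
A_BC = 3237 mm².
A_CD = 1647 mm².
A_DE = 230.5 mm².
δ_AB = 53400·835/(485·45300) = 2.029 mm
δ_BC = 53400·867/(3237·45300) = 0.3157 mm
δ_CD = 67600·635/(1647·45300) = 0.5752 mm
δ_DE = 27300·810/(230.5·45300) = 2.118 mm
δ = Σδ_i = 5.039 mm.

5.04 mm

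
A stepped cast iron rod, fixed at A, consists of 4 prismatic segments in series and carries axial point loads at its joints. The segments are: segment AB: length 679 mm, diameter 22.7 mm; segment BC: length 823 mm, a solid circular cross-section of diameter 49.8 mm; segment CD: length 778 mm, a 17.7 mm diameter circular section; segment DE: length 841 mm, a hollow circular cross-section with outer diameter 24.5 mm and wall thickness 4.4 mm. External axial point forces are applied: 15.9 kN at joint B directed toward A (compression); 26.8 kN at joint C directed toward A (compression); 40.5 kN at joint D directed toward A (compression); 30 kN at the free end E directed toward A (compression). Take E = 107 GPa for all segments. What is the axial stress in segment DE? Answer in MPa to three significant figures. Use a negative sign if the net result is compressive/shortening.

-108 MPa

Internal axial forces (sectioning from the free end, tension +): N_DE = -30 kN, N_CD = -70.5 kN, N_BC = -97.3 kN, N_AB = -113.2 kN.
A_DE = 277.8 mm².
σ_DE = N_DE/A_DE = -30000/277.8 = -108 MPa.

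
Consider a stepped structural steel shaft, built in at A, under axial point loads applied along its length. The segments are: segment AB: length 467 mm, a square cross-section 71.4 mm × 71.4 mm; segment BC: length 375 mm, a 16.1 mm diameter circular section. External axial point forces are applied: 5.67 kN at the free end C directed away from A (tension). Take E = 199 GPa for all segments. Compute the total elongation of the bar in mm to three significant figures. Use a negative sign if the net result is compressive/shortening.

0.0551 mm

Internal axial forces (sectioning from the free end, tension +): N_BC = 5.67 kN, N_AB = 5.67 kN.
A_AB = 5098 mm².
A_BC = 203.6 mm².
δ_AB = 5670·467/(5098·199000) = 0.00261 mm
δ_BC = 5670·375/(203.6·199000) = 0.05248 mm
δ = Σδ_i = 0.05509 mm.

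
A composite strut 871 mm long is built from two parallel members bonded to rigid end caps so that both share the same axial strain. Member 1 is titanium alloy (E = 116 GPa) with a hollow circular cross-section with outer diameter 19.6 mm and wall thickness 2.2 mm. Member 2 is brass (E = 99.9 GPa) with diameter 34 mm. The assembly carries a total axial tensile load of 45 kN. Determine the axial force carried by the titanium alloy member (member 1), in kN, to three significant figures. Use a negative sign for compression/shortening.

A_1 = 120.3 mm².
A_2 = 907.9 mm².
Equal strain + equilibrium ⇒ each member carries load in proportion to AE: A₁E₁ = 13950000 N, A₂E₂ = 90700000 N, ΣAE = 104700000 N.
F₁ = P·A₁E₁/ΣAE = 45000·13950000/104700000 = 5999 N.

6.00 kN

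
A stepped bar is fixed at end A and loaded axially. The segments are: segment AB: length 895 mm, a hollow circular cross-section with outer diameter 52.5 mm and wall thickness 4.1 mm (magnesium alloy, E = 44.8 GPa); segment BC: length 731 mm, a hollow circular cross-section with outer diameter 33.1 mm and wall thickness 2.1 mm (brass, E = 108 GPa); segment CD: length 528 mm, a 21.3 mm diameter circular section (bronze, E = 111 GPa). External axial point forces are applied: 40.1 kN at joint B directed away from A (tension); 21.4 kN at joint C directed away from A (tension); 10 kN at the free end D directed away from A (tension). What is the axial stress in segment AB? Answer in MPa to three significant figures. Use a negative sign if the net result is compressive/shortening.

Internal axial forces (sectioning from the free end, tension +): N_CD = 10 kN, N_BC = 31.4 kN, N_AB = 71.5 kN.
A_AB = 623.4 mm².
σ_AB = N_AB/A_AB = 71500/623.4 = 114.7 MPa.

115 MPa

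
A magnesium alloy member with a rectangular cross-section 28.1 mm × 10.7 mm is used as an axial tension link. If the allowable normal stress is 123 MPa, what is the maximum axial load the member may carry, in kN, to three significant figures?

37.0 kN

A = 300.7 mm².
P_max = σ_allow · A = 123 · 300.7 = 36980 N = 36.98 kN.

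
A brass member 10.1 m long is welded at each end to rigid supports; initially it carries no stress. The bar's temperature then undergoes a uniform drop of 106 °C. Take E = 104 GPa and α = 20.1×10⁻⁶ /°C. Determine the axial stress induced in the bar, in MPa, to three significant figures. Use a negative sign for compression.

Free thermal expansion αLΔT = 20.1e-6 · 10100 · -106 = -21.52 mm.
The walls impose strain ε = −(-21.52)/10100 = 2.1306e-03; σ = Eε = 104000 · 2.1306e-03 = 221.6 MPa.

222 MPa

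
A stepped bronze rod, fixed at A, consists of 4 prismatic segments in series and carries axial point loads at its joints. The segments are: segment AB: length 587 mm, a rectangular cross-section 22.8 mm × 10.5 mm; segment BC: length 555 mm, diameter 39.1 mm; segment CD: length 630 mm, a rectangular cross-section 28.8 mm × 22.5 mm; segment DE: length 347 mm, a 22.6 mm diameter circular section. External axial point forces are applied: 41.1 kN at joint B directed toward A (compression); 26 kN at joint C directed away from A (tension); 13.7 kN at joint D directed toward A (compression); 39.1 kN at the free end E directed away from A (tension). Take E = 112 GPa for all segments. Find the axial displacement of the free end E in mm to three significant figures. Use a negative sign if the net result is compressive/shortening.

Internal axial forces (sectioning from the free end, tension +): N_DE = 39.1 kN, N_CD = 25.4 kN, N_BC = 51.4 kN, N_AB = 10.3 kN.
A_AB = 239.4 mm².
A_BC = 1201 mm².
A_CD = 648 mm².
A_DE = 401.1 mm².
δ_AB = 10300·587/(239.4·112000) = 0.2255 mm
δ_BC = 51400·555/(1201·112000) = 0.2121 mm
δ_CD = 25400·630/(648·112000) = 0.2205 mm
δ_DE = 39100·347/(401.1·112000) = 0.302 mm
δ = Σδ_i = 0.9601 mm.

0.960 mm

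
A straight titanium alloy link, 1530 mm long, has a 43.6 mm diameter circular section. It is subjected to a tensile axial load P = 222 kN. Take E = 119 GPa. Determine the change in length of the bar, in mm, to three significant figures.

1.91 mm

A = 1493 mm².
δ_mech = NL/(AE) = 222000·1530/(1493·119000) = 1.912 mm.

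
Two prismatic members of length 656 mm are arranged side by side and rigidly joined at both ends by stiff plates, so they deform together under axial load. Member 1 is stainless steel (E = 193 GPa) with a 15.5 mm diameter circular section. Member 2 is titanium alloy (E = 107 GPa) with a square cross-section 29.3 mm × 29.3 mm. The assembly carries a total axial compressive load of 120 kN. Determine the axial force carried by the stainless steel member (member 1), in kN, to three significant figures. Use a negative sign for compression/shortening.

-34.1 kN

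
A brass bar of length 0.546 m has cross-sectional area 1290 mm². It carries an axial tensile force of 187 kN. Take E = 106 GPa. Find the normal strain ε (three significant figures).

0.00137

σ = N/A = 145 MPa; ε = σ/E = 145/106000 = 1.368e-03.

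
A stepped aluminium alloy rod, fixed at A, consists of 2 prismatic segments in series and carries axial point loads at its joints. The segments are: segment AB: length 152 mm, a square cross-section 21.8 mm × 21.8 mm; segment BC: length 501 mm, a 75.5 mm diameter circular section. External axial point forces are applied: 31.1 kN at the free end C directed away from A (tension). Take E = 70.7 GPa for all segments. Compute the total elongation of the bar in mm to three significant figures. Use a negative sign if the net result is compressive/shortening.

0.190 mm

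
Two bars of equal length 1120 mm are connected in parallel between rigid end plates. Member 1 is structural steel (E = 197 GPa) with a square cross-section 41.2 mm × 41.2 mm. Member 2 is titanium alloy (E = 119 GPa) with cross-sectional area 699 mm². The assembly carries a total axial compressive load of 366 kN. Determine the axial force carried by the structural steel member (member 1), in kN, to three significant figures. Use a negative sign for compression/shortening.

A_1 = 1697 mm².
Equal strain + equilibrium ⇒ each member carries load in proportion to AE: A₁E₁ = 334400000 N, A₂E₂ = 83180000 N, ΣAE = 417600000 N.
F₁ = P·A₁E₁/ΣAE = -366000·334400000/417600000 = -293100 N.

-293 kN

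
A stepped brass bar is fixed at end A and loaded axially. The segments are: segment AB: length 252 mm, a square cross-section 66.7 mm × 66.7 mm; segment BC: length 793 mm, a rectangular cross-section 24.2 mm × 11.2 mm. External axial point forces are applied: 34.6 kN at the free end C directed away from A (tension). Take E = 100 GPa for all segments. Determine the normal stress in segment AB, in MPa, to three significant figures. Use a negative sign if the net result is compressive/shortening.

Internal axial forces (sectioning from the free end, tension +): N_BC = 34.6 kN, N_AB = 34.6 kN.
A_AB = 4449 mm².
σ_AB = N_AB/A_AB = 34600/4449 = 7.777 MPa.

7.78 MPa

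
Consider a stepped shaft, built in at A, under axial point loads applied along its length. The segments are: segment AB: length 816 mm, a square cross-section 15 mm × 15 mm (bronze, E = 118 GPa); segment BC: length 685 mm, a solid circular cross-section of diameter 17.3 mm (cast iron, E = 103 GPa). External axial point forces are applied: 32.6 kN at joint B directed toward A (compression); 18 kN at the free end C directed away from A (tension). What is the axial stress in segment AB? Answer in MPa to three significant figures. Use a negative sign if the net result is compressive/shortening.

-64.9 MPa

Internal axial forces (sectioning from the free end, tension +): N_BC = 18 kN, N_AB = -14.6 kN.
A_AB = 225 mm².
σ_AB = N_AB/A_AB = -14600/225 = -64.89 MPa.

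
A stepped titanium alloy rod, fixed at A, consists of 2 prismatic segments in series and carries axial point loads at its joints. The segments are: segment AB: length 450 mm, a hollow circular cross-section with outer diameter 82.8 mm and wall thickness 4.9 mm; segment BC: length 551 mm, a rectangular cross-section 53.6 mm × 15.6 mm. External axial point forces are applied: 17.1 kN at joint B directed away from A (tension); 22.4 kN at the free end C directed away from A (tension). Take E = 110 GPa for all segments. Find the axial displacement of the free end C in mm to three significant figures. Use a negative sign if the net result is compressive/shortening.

Internal axial forces (sectioning from the free end, tension +): N_BC = 22.4 kN, N_AB = 39.5 kN.
A_AB = 1199 mm².
A_BC = 836.2 mm².
δ_AB = 39500·450/(1199·110000) = 0.1348 mm
δ_BC = 22400·551/(836.2·110000) = 0.1342 mm
δ = Σδ_i = 0.2689 mm.

0.269 mm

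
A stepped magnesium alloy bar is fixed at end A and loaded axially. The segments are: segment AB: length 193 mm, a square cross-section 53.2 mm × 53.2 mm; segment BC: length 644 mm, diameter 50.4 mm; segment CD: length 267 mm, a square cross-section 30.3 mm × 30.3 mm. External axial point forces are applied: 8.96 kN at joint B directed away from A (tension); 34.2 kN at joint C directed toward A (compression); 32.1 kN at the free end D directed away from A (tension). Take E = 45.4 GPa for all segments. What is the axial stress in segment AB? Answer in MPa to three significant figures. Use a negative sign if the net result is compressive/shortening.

Internal axial forces (sectioning from the free end, tension +): N_CD = 32.1 kN, N_BC = -2.1 kN, N_AB = 6.86 kN.
A_AB = 2830 mm².
σ_AB = N_AB/A_AB = 6860/2830 = 2.424 MPa.

2.42 MPa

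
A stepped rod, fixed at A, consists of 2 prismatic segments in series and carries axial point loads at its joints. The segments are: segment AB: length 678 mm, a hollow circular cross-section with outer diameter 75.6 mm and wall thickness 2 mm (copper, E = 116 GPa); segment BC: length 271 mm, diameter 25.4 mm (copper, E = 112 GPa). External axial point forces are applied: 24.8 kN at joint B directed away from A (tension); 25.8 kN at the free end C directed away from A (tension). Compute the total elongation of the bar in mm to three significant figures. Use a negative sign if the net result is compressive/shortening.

Internal axial forces (sectioning from the free end, tension +): N_BC = 25.8 kN, N_AB = 50.6 kN.
A_AB = 462.4 mm².
A_BC = 506.7 mm².
δ_AB = 50600·678/(462.4·116000) = 0.6395 mm
δ_BC = 25800·271/(506.7·112000) = 0.1232 mm
δ = Σδ_i = 0.7627 mm.

0.763 mm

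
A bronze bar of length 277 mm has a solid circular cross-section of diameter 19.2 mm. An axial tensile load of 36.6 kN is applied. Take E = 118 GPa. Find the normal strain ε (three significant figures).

0.00107

A = 289.5 mm².
σ = N/A = 126.4 MPa; ε = σ/E = 126.4/118000 = 1.071e-03.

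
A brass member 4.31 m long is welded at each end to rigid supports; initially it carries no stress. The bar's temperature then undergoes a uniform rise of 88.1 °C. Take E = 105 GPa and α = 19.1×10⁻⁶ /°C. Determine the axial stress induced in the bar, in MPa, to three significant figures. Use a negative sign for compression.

-177 MPa

Free thermal expansion αLΔT = 19.1e-6 · 4310 · 88.1 = 7.252 mm.
The walls impose strain ε = −(7.252)/4310 = -1.6827e-03; σ = Eε = 105000 · -1.6827e-03 = -176.7 MPa.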